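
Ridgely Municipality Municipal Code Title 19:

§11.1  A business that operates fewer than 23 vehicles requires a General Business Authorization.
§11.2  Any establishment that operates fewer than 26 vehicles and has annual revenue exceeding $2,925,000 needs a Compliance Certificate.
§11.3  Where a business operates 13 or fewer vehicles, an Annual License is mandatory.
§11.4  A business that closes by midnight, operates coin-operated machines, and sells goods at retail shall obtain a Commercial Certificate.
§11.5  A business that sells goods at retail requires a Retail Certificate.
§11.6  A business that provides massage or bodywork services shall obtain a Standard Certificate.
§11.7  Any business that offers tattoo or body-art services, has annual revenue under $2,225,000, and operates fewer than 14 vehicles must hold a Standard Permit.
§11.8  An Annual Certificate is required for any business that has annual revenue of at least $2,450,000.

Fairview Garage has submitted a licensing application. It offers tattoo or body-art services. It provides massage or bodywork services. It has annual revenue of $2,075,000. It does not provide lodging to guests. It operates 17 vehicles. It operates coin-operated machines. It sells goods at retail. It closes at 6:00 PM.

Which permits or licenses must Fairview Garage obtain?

§11.1 vehicles 17 < 23 → General Business Authorization required.
§11.2 vehicles 17 < 26; revenue $2,075,000 ≤ $2,925,000 → Compliance Certificate not required.
§11.3 vehicles 17 > 13 → Annual License not required.
§11.4 closes 6:00 PM, at/before midnight; operates coin-operated machines; sells goods at retail → Commercial Certificate required.
§11.5 sells goods at retail → Retail Certificate required.
§11.6 provides massage or bodywork services → Standard Certificate required.
§11.7 offers tattoo or body-art services; revenue $2,075,000 < $2,225,000; vehicles 17 ≥ 14 → Standard Permit not required.
§11.8 revenue $2,075,000 < $2,450,000 → Annual Certificate not required.

Commercial Certificate, General Business Authorization, Retail Certificate, Standard Certificate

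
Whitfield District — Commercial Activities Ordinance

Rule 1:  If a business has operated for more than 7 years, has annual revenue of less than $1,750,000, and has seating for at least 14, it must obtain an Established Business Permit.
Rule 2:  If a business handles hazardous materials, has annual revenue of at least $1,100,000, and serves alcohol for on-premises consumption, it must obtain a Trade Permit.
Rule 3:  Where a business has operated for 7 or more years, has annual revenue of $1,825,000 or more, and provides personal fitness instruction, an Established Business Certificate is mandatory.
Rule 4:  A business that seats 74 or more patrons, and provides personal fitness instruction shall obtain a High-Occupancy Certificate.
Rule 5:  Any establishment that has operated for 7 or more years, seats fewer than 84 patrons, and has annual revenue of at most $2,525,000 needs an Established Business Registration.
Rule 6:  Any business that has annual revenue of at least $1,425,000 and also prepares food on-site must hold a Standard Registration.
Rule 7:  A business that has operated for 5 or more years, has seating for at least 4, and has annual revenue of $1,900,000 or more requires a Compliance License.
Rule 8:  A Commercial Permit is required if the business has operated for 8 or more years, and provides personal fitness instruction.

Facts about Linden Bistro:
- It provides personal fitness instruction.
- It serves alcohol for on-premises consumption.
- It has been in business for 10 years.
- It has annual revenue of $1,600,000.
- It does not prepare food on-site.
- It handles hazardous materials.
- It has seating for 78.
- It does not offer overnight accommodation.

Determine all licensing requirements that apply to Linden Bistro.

Rule 1: years in business 10 > 7; revenue $1,600,000 < $1,750,000; seating 78 ≥ 14 → Established Business Permit required.
Rule 2: handles hazardous materials; revenue $1,600,000 ≥ $1,100,000; serves alcohol for on-premises consumption → Trade Permit required.
Rule 3: years in business 10 ≥ 7; revenue $1,600,000 < $1,825,000; provides personal fitness instruction → Established Business Certificate not required.
Rule 4: seating 78 ≥ 74; provides personal fitness instruction → High-Occupancy Certificate required.
Rule 5: years in business 10 ≥ 7; seating 78 < 84; revenue $1,600,000 ≤ $2,525,000 → Established Business Registration required.
Rule 6: revenue $1,600,000 ≥ $1,425,000; does not prepare food on-site → Standard Registration not required.
Rule 7: years in business 10 ≥ 5; seating 78 ≥ 4; revenue $1,600,000 < $1,900,000 → Compliance License not required.
Rule 8: years in business 10 ≥ 8; provides personal fitness instruction → Commercial Permit required.

Commercial Permit, Established Business Permit, Established Business Registration, High-Occupancy Certificate, Trade Permit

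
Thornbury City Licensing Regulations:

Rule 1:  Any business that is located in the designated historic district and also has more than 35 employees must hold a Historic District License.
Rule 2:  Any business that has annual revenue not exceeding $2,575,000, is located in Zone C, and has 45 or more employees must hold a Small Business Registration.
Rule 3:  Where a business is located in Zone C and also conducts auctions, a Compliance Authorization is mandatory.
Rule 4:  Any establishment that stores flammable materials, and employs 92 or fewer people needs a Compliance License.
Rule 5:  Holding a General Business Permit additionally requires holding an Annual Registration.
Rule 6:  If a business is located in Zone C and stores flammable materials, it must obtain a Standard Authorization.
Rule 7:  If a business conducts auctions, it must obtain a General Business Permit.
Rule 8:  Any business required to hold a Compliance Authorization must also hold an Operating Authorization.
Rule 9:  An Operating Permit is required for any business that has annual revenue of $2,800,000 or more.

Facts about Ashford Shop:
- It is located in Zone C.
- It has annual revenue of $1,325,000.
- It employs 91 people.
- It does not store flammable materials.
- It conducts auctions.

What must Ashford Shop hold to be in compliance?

Annual Registration, Compliance Authorization, General Business Permit, Operating Authorization, Small Business Registration

Rule 1: is located in Zone C (not: is located in the designated historic district); employees 91 > 35 → Historic District License not required.
Rule 2: revenue $1,325,000 ≤ $2,575,000; is located in Zone C; employees 91 ≥ 45 → Small Business Registration required.
Rule 3: is located in Zone C; conducts auctions → Compliance Authorization required.
Rule 4: does not store flammable materials; employees 91 ≤ 92 → Compliance License not required.
Rule 5: General Business Permit is required → Annual Registration also required.
Rule 6: is located in Zone C; does not store flammable materials → Standard Authorization not required.
Rule 7: conducts auctions → General Business Permit required.
Rule 8: Compliance Authorization is required → Operating Authorization also required.
Rule 9: revenue $1,325,000 < $2,800,000 → Operating Permit not required.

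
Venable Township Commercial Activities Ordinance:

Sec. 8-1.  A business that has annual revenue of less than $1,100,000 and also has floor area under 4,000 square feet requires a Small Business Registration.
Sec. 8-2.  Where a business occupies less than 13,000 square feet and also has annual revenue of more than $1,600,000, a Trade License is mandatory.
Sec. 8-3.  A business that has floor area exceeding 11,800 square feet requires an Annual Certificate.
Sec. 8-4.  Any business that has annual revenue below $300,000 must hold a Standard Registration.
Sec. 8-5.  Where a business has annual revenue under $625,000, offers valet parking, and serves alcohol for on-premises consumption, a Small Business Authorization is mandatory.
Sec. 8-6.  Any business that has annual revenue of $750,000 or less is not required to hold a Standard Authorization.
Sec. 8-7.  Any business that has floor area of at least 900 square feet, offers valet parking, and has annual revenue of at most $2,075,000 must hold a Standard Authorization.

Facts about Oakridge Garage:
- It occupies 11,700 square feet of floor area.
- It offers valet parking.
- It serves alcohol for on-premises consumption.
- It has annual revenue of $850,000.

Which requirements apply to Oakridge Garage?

Sec. 8-1. revenue $850,000 < $1,100,000; floor area 11,700 square feet ≥ 4,000 square feet → Small Business Registration not required.
Sec. 8-2. floor area 11,700 square feet < 13,000 square feet; revenue $850,000 ≤ $1,600,000 → Trade License not required.
Sec. 8-3. floor area 11,700 square feet ≤ 11,800 square feet → Annual Certificate not required.
Sec. 8-4. revenue $850,000 ≥ $300,000 → Standard Registration not required.
Sec. 8-5. revenue $850,000 ≥ $625,000; offers valet parking; serves alcohol for on-premises consumption → Small Business Authorization not required.
Sec. 8-6. revenue $850,000 > $750,000 → Standard Authorization exemption does not apply.
Sec. 8-7. floor area 11,700 square feet ≥ 900 square feet; offers valet parking; revenue $850,000 ≤ $2,075,000 → Standard Authorization required.

Standard Authorization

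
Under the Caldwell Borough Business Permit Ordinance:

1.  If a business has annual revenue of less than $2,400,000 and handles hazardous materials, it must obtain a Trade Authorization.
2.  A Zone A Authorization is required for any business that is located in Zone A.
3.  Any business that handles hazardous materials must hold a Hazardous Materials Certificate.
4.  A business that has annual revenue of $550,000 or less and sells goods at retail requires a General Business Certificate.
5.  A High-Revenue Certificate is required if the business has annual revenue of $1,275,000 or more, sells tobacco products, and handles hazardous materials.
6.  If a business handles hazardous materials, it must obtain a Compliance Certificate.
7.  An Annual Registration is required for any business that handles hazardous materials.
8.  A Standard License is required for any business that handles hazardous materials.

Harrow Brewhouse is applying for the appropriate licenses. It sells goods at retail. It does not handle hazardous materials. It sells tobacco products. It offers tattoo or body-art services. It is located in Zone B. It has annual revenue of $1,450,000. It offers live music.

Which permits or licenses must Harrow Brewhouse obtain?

None

1. revenue $1,450,000 < $2,400,000; does not handle hazardous materials → Trade Authorization not required.
2. is located in Zone B (not: is located in Zone A) → Zone A Authorization not required.
3. does not handle hazardous materials → Hazardous Materials Certificate not required.
4. revenue $1,450,000 > $550,000; sells goods at retail → General Business Certificate not required.
5. revenue $1,450,000 ≥ $1,275,000; sells tobacco products; does not handle hazardous materials → High-Revenue Certificate not required.
6. does not handle hazardous materials → Compliance Certificate not required.
7. does not handle hazardous materials → Annual Registration not required.
8. does not handle hazardous materials → Standard License not required.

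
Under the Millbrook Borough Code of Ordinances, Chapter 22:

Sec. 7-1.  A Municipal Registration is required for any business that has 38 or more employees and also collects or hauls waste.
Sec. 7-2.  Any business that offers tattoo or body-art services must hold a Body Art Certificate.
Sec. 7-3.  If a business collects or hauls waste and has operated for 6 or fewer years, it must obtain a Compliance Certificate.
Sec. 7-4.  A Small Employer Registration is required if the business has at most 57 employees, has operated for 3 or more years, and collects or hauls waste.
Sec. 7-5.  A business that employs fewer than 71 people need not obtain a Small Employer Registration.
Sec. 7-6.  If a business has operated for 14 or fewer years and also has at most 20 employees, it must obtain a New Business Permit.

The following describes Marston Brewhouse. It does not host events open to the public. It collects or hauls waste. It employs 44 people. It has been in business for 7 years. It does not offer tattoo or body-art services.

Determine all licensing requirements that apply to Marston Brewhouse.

Sec. 7-1. employees 44 ≥ 38; collects or hauls waste → Municipal Registration required.
Sec. 7-2. does not offer tattoo or body-art services → Body Art Certificate not required.
Sec. 7-3. collects or hauls waste; years in business 7 > 6 → Compliance Certificate not required.
Sec. 7-4. employees 44 ≤ 57; years in business 7 ≥ 3; collects or hauls waste → Small Employer Registration required.
Sec. 7-5. employees 44 < 71 → exempt from Small Employer Registration.
Sec. 7-6. years in business 7 ≤ 14; employees 44 > 20 → New Business Permit not required.

Municipal Registration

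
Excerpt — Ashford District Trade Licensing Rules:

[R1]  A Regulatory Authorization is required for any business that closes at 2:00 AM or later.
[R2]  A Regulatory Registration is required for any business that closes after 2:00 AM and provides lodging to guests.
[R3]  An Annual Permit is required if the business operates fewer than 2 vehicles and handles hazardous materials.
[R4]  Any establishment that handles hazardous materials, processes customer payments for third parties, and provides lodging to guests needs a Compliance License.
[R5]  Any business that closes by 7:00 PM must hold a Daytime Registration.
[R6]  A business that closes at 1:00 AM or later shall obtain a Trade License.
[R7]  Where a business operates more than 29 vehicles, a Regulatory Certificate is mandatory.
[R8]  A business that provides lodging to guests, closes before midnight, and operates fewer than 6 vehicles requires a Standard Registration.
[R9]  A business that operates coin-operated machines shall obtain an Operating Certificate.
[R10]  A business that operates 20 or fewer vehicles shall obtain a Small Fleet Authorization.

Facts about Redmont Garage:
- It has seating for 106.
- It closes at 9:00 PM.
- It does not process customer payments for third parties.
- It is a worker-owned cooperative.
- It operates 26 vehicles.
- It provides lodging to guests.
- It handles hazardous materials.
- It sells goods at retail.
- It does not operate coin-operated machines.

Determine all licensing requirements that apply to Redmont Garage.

[R1] closes 9:00 PM, at/before 2:00 AM → Regulatory Authorization not required.
[R2] closes 9:00 PM, at/before 2:00 AM; provides lodging to guests → Regulatory Registration not required.
[R3] vehicles 26 ≥ 2; handles hazardous materials → Annual Permit not required.
[R4] handles hazardous materials; does not process customer payments for third parties; provides lodging to guests → Compliance License not required.
[R5] closes 9:00 PM, after 7:00 PM → Daytime Registration not required.
[R6] closes 9:00 PM, at/before 1:00 AM → Trade License not required.
[R7] vehicles 26 ≤ 29 → Regulatory Certificate not required.
[R8] provides lodging to guests; closes 9:00 PM, at/before midnight; vehicles 26 ≥ 6 → Standard Registration not required.
[R9] does not operate coin-operated machines → Operating Certificate not required.
[R10] vehicles 26 > 20 → Small Fleet Authorization not required.

None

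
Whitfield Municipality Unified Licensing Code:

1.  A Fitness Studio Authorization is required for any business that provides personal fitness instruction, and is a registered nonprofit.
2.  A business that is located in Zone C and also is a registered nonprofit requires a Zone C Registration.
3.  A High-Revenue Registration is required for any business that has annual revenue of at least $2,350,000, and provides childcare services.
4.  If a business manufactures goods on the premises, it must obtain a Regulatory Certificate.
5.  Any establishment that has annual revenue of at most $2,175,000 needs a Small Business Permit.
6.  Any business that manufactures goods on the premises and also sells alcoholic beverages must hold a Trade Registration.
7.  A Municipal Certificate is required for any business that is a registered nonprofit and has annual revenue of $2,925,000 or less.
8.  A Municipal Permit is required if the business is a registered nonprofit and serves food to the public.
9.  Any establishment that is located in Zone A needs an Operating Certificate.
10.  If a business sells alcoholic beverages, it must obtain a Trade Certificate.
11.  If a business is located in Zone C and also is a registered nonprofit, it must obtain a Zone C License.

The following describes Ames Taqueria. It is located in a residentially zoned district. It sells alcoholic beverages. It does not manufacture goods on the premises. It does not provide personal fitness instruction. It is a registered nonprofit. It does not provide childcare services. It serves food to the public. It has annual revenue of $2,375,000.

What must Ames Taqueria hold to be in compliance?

Municipal Certificate, Municipal Permit, Trade Certificate

1. does not provide personal fitness instruction; is a registered nonprofit → Fitness Studio Authorization not required.
2. is located in a residentially zoned district (not: is located in Zone C); is a registered nonprofit → Zone C Registration not required.
3. revenue $2,375,000 ≥ $2,350,000; does not provide childcare services → High-Revenue Registration not required.
4. does not manufacture goods on the premises → Regulatory Certificate not required.
5. revenue $2,375,000 > $2,175,000 → Small Business Permit not required.
6. does not manufacture goods on the premises; sells alcoholic beverages → Trade Registration not required.
7. is a registered nonprofit; revenue $2,375,000 ≤ $2,925,000 → Municipal Certificate required.
8. is a registered nonprofit; serves food to the public → Municipal Permit required.
9. is located in a residentially zoned district (not: is located in Zone A) → Operating Certificate not required.
10. sells alcoholic beverages → Trade Certificate required.
11. is located in a residentially zoned district (not: is located in Zone C); is a registered nonprofit → Zone C License not required.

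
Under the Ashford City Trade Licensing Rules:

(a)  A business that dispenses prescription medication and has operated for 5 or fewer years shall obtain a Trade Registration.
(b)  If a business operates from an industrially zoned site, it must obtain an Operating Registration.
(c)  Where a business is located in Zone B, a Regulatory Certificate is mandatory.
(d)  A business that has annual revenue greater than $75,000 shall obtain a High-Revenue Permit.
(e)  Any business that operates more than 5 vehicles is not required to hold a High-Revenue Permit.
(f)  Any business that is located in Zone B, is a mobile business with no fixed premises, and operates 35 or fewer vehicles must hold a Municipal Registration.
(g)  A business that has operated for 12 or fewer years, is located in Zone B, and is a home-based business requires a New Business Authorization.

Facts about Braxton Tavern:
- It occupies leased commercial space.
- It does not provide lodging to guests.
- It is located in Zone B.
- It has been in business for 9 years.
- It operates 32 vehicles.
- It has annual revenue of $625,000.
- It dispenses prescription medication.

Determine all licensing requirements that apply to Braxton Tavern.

(a) dispenses prescription medication; years in business 9 > 5 → Trade Registration not required.
(b) occupies leased commercial space (not: operates from an industrially zoned site) → Operating Registration not required.
(c) is located in Zone B → Regulatory Certificate required.
(d) revenue $625,000 > $75,000 → High-Revenue Permit required.
(e) vehicles 32 > 5 → exempt from High-Revenue Permit.
(f) is located in Zone B; occupies leased commercial space (not: is a mobile business with no fixed premises); vehicles 32 ≤ 35 → Municipal Registration not required.
(g) years in business 9 ≤ 12; is located in Zone B; occupies leased commercial space (not: is a home-based business) → New Business Authorization not required.

Regulatory Certificate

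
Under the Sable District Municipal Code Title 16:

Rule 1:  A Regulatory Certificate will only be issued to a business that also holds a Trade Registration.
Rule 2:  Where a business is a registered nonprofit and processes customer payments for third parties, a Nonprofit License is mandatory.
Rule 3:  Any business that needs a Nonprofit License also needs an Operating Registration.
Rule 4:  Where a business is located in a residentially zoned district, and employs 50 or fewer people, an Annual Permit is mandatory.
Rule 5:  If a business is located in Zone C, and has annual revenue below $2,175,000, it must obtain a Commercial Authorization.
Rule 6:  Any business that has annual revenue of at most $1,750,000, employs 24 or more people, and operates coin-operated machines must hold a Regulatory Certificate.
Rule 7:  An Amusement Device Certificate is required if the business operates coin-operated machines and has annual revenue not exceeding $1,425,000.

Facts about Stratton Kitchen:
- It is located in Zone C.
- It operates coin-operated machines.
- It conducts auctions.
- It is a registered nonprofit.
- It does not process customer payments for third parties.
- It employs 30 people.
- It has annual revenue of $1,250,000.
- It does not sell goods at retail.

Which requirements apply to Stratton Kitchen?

Rule 1: Regulatory Certificate is required → Trade Registration also required.
Rule 2: is a registered nonprofit; does not process customer payments for third parties → Nonprofit License not required.
Rule 3: Nonprofit License is not required → no effect.
Rule 4: is located in Zone C (not: is located in a residentially zoned district); employees 30 ≤ 50 → Annual Permit not required.
Rule 5: is located in Zone C; revenue $1,250,000 < $2,175,000 → Commercial Authorization required.
Rule 6: revenue $1,250,000 ≤ $1,750,000; employees 30 ≥ 24; operates coin-operated machines → Regulatory Certificate required.
Rule 7: operates coin-operated machines; revenue $1,250,000 ≤ $1,425,000 → Amusement Device Certificate required.

Amusement Device Certificate, Commercial Authorization, Regulatory Certificate, Trade Registration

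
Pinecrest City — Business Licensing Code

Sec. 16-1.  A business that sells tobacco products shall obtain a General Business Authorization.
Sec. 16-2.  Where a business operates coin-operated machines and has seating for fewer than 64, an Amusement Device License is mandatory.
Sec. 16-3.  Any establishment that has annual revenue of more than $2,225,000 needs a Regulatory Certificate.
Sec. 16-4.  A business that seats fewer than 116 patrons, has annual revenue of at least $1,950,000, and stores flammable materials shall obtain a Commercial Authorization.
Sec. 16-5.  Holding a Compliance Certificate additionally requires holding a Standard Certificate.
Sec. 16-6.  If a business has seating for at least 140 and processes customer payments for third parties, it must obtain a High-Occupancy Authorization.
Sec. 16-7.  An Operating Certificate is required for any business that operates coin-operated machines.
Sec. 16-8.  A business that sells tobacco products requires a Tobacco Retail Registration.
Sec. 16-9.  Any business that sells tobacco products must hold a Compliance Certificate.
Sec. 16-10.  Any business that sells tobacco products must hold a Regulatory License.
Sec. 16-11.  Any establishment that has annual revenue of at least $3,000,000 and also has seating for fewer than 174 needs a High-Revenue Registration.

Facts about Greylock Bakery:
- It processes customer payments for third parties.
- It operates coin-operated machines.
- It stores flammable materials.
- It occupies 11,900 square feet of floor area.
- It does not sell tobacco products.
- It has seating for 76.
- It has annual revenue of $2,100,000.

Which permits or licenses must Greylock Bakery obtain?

Sec. 16-1. does not sell tobacco products → General Business Authorization not required.
Sec. 16-2. operates coin-operated machines; seating 76 ≥ 64 → Amusement Device License not required.
Sec. 16-3. revenue $2,100,000 ≤ $2,225,000 → Regulatory Certificate not required.
Sec. 16-4. seating 76 < 116; revenue $2,100,000 ≥ $1,950,000; stores flammable materials → Commercial Authorization required.
Sec. 16-5. Compliance Certificate is not required → no effect.
Sec. 16-6. seating 76 < 140; processes customer payments for third parties → High-Occupancy Authorization not required.
Sec. 16-7. operates coin-operated machines → Operating Certificate required.
Sec. 16-8. does not sell tobacco products → Tobacco Retail Registration not required.
Sec. 16-9. does not sell tobacco products → Compliance Certificate not required.
Sec. 16-10. does not sell tobacco products → Regulatory License not required.
Sec. 16-11. revenue $2,100,000 < $3,000,000; seating 76 < 174 → High-Revenue Registration not required.

Commercial Authorization, Operating Certificate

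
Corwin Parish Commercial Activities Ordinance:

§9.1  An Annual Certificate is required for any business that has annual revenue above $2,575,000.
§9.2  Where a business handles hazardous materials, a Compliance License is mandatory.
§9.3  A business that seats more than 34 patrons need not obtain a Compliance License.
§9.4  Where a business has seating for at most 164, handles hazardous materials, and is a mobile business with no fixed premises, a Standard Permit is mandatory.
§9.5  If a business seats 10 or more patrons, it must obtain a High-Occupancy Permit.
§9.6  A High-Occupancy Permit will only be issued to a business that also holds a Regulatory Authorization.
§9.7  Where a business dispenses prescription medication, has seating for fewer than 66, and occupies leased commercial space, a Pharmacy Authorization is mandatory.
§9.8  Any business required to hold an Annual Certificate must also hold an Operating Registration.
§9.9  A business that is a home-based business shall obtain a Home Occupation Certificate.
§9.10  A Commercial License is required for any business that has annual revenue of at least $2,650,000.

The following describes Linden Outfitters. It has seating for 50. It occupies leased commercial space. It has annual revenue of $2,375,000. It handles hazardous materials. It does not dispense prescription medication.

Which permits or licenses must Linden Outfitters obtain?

§9.1 revenue $2,375,000 ≤ $2,575,000 → Annual Certificate not required.
§9.2 handles hazardous materials → Compliance License required.
§9.3 seating 50 > 34 → exempt from Compliance License.
§9.4 seating 50 ≤ 164; handles hazardous materials; occupies leased commercial space (not: is a mobile business with no fixed premises) → Standard Permit not required.
§9.5 seating 50 ≥ 10 → High-Occupancy Permit required.
§9.6 High-Occupancy Permit is required → Regulatory Authorization also required.
§9.7 does not dispense prescription medication; seating 50 < 66; occupies leased commercial space → Pharmacy Authorization not required.
§9.8 Annual Certificate is not required → no effect.
§9.9 occupies leased commercial space (not: is a home-based business) → Home Occupation Certificate not required.
§9.10 revenue $2,375,000 < $2,650,000 → Commercial License not required.

High-Occupancy Permit, Regulatory Authorization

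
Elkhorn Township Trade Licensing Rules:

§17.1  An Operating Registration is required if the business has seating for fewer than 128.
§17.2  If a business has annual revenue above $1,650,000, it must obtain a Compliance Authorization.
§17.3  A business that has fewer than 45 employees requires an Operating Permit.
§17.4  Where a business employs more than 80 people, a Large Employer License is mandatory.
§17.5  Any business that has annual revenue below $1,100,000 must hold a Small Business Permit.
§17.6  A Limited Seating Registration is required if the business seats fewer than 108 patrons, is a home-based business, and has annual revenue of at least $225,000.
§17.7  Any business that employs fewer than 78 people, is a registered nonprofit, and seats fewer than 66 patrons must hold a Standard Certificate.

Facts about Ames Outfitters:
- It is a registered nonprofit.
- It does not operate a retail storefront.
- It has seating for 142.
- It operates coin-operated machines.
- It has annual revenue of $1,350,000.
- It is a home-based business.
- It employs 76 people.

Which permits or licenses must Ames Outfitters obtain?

None

§17.1 seating 142 ≥ 128 → Operating Registration not required.
§17.2 revenue $1,350,000 ≤ $1,650,000 → Compliance Authorization not required.
§17.3 employees 76 ≥ 45 → Operating Permit not required.
§17.4 employees 76 ≤ 80 → Large Employer License not required.
§17.5 revenue $1,350,000 ≥ $1,100,000 → Small Business Permit not required.
§17.6 seating 142 ≥ 108; is a home-based business; revenue $1,350,000 ≥ $225,000 → Limited Seating Registration not required.
§17.7 employees 76 < 78; is a registered nonprofit; seating 142 ≥ 66 → Standard Certificate not required.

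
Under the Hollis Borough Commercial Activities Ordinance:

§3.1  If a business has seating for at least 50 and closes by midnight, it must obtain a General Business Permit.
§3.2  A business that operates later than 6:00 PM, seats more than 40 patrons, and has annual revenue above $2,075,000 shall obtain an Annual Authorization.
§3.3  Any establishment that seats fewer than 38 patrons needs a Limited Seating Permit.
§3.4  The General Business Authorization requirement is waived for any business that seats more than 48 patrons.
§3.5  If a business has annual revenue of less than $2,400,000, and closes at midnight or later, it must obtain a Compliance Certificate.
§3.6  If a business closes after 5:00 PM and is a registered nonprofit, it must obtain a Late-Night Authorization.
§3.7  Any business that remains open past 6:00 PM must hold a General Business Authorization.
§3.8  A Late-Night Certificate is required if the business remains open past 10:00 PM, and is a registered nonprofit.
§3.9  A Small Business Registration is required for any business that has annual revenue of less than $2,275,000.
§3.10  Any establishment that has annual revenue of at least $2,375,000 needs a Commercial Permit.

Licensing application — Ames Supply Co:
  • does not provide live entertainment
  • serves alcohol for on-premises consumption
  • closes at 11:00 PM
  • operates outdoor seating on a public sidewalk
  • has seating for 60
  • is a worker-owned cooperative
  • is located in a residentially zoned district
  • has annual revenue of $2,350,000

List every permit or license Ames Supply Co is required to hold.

§3.1 seating 60 ≥ 50; closes 11:00 PM, at/before midnight → General Business Permit required.
§3.2 closes 11:00 PM, after 6:00 PM; seating 60 > 40; revenue $2,350,000 > $2,075,000 → Annual Authorization required.
§3.3 seating 60 ≥ 38 → Limited Seating Permit not required.
§3.4 seating 60 > 48 → exempt from General Business Authorization.
§3.5 revenue $2,350,000 < $2,400,000; closes 11:00 PM, at/before midnight → Compliance Certificate not required.
§3.6 closes 11:00 PM, after 5:00 PM; is a worker-owned cooperative (not: is a registered nonprofit) → Late-Night Authorization not required.
§3.7 closes 11:00 PM, after 6:00 PM → General Business Authorization required.
§3.8 closes 11:00 PM, after 10:00 PM; is a worker-owned cooperative (not: is a registered nonprofit) → Late-Night Certificate not required.
§3.9 revenue $2,350,000 ≥ $2,275,000 → Small Business Registration not required.
§3.10 revenue $2,350,000 < $2,375,000 → Commercial Permit not required.

Annual Authorization, General Business Permit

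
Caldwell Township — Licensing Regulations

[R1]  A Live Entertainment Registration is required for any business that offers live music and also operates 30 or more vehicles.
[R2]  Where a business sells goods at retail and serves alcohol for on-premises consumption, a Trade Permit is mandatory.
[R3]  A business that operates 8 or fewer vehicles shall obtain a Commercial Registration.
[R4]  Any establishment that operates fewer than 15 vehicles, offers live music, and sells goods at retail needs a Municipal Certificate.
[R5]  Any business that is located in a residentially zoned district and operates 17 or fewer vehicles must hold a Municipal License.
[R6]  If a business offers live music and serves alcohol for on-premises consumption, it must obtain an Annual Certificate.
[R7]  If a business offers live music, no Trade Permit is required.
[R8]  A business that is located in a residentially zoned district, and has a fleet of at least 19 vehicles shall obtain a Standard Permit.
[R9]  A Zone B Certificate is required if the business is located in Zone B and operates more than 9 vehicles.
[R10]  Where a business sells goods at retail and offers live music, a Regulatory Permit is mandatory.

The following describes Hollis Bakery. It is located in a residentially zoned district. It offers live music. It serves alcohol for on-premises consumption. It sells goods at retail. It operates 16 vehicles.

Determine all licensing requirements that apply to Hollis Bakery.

[R1] offers live music; vehicles 16 < 30 → Live Entertainment Registration not required.
[R2] sells goods at retail; serves alcohol for on-premises consumption → Trade Permit required.
[R3] vehicles 16 > 8 → Commercial Registration not required.
[R4] vehicles 16 ≥ 15; offers live music; sells goods at retail → Municipal Certificate not required.
[R5] is located in a residentially zoned district; vehicles 16 ≤ 17 → Municipal License required.
[R6] offers live music; serves alcohol for on-premises consumption → Annual Certificate required.
[R7] offers live music → exempt from Trade Permit.
[R8] is located in a residentially zoned district; vehicles 16 < 19 → Standard Permit not required.
[R9] is located in a residentially zoned district (not: is located in Zone B); vehicles 16 > 9 → Zone B Certificate not required.
[R10] sells goods at retail; offers live music → Regulatory Permit required.

Annual Certificate, Municipal License, Regulatory Permit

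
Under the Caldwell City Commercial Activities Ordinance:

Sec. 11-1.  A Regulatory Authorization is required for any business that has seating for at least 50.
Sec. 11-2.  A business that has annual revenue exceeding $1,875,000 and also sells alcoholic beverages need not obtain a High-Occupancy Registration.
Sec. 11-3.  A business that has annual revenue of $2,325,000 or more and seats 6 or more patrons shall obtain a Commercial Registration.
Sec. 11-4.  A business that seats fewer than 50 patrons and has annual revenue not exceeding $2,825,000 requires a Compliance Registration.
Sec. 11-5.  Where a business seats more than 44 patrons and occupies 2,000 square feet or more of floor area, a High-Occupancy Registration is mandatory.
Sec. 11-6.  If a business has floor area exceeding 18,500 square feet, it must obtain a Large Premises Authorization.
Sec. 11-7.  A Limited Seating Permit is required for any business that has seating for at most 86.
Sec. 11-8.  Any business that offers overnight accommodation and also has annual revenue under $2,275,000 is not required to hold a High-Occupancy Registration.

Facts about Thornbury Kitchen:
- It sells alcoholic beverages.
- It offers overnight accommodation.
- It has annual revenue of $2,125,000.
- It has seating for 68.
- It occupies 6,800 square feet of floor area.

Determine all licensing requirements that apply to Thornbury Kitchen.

Sec. 11-1. seating 68 ≥ 50 → Regulatory Authorization required.
Sec. 11-2. revenue $2,125,000 > $1,875,000; sells alcoholic beverages → exempt from High-Occupancy Registration.
Sec. 11-3. revenue $2,125,000 < $2,325,000; seating 68 ≥ 6 → Commercial Registration not required.
Sec. 11-4. seating 68 ≥ 50; revenue $2,125,000 ≤ $2,825,000 → Compliance Registration not required.
Sec. 11-5. seating 68 > 44; floor area 6,800 square feet ≥ 2,000 square feet → High-Occupancy Registration required.
Sec. 11-6. floor area 6,800 square feet ≤ 18,500 square feet → Large Premises Authorization not required.
Sec. 11-7. seating 68 ≤ 86 → Limited Seating Permit required.
Sec. 11-8. offers overnight accommodation; revenue $2,125,000 < $2,275,000 → exempt from High-Occupancy Registration.

Limited Seating Permit, Regulatory Authorization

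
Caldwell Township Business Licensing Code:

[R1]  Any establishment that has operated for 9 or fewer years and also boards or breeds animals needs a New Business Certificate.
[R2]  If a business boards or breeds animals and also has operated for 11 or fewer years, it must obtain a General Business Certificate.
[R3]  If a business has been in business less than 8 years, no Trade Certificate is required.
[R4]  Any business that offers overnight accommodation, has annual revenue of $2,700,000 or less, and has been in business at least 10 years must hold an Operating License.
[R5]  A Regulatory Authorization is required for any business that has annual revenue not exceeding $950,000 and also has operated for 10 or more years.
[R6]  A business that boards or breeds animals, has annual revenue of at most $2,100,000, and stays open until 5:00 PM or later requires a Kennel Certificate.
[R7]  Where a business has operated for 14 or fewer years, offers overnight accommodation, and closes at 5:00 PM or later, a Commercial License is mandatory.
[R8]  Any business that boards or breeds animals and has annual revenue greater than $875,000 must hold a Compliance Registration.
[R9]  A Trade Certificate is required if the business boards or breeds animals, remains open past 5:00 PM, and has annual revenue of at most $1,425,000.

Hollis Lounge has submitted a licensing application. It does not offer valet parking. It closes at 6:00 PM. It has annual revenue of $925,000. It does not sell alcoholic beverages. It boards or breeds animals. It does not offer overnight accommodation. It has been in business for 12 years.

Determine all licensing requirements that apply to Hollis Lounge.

[R1] years in business 12 > 9; boards or breeds animals → New Business Certificate not required.
[R2] boards or breeds animals; years in business 12 > 11 → General Business Certificate not required.
[R3] years in business 12 ≥ 8 → Trade Certificate exemption does not apply.
[R4] does not offer overnight accommodation; revenue $925,000 ≤ $2,700,000; years in business 12 ≥ 10 → Operating License not required.
[R5] revenue $925,000 ≤ $950,000; years in business 12 ≥ 10 → Regulatory Authorization required.
[R6] boards or breeds animals; revenue $925,000 ≤ $2,100,000; closes 6:00 PM, after 5:00 PM → Kennel Certificate required.
[R7] years in business 12 ≤ 14; does not offer overnight accommodation; closes 6:00 PM, after 5:00 PM → Commercial License not required.
[R8] boards or breeds animals; revenue $925,000 > $875,000 → Compliance Registration required.
[R9] boards or breeds animals; closes 6:00 PM, after 5:00 PM; revenue $925,000 ≤ $1,425,000 → Trade Certificate required.

Compliance Registration, Kennel Certificate, Regulatory Authorization, Trade Certificate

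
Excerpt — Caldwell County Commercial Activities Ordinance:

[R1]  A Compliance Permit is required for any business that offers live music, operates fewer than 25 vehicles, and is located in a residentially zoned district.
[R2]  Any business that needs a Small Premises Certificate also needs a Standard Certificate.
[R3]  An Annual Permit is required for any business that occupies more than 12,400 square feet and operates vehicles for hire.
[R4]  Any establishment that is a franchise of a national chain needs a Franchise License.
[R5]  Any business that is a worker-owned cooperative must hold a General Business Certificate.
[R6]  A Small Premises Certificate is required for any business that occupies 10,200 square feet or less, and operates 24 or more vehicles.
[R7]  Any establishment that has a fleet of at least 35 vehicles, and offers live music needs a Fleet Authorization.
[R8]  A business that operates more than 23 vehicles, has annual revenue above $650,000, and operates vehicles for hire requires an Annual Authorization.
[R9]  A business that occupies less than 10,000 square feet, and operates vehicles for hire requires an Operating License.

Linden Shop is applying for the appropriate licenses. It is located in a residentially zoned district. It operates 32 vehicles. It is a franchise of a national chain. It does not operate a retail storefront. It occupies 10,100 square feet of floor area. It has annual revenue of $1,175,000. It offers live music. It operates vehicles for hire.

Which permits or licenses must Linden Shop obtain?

[R1] offers live music; vehicles 32 ≥ 25; is located in a residentially zoned district → Compliance Permit not required.
[R2] Small Premises Certificate is required → Standard Certificate also required.
[R3] floor area 10,100 square feet ≤ 12,400 square feet; operates vehicles for hire → Annual Permit not required.
[R4] is a franchise of a national chain → Franchise License required.
[R5] is a franchise of a national chain (not: is a worker-owned cooperative) → General Business Certificate not required.
[R6] floor area 10,100 square feet ≤ 10,200 square feet; vehicles 32 ≥ 24 → Small Premises Certificate required.
[R7] vehicles 32 < 35; offers live music → Fleet Authorization not required.
[R8] vehicles 32 > 23; revenue $1,175,000 > $650,000; operates vehicles for hire → Annual Authorization required.
[R9] floor area 10,100 square feet ≥ 10,000 square feet; operates vehicles for hire → Operating License not required.

Annual Authorization, Franchise License, Small Premises Certificate, Standard Certificate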